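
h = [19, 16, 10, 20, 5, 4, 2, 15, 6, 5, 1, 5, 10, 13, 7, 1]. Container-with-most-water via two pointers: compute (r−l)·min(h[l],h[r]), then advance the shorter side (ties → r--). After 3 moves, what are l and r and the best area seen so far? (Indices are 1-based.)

l=1 r=16: min(19,1)*15=15 best=15 *, r--
l=1 r=15: min(19,7)*14=98 best=98 *, r--
l=1 r=14: min(19,13)*13=169 best=169 *, r--

l=1, r=13, best area=169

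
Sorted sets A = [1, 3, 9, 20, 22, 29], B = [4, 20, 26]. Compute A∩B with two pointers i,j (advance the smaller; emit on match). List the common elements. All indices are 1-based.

[i=1,j=1] 1<4 → i++
[i=2,j=1] 3<4 → i++
[i=3,j=1] 9>4 → j++
[i=3,j=2] 9<20 → i++
[i=4,j=2] 20==20 emit → i++,j++
[i=5,j=3] 22<26 → i++
[i=6,j=3] 29>26 → j++

intersection = [20]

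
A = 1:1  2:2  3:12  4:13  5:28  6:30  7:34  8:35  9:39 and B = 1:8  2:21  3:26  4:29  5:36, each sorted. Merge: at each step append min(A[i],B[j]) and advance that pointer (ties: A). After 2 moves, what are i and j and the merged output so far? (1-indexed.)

i=1 j=1: A[i]=1<=B[j]=8 take 1, i++
i=2 j=1: A[i]=2<=B[j]=8 take 2, i++

i=3, j=1, merged so far=[1, 2]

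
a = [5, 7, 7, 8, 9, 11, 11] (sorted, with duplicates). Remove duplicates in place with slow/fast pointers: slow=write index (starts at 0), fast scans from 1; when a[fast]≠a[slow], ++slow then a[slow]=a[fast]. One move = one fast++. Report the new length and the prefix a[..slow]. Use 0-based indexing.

length 5; prefix = [5, 7, 8, 9, 11]

(s=0,f=1) a[fast]=7≠a[slow]=5 write a[1]=7 → slow++,fast++
(s=1,f=2) a[fast]=7=a[slow] dup → fast++
(s=1,f=3) a[fast]=8≠a[slow]=7 write a[2]=8 → slow++,fast++
(s=2,f=4) a[fast]=9≠a[slow]=8 write a[3]=9 → slow++,fast++
(s=3,f=5) a[fast]=11≠a[slow]=9 write a[4]=11 → slow++,fast++
(s=4,f=6) a[fast]=11=a[slow] dup → fast++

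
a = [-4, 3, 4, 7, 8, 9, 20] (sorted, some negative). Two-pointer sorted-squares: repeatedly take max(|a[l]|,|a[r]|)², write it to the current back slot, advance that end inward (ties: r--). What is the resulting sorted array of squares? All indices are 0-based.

[9, 16, 16, 49, 64, 81, 400]

[0,6] |-4|<=|20| out[6]=400 → r--
[0,5] |-4|<=|9| out[5]=81 → r--
[0,4] |-4|<=|8| out[4]=64 → r--
[0,3] |-4|<=|7| out[3]=49 → r--
[0,2] |-4|<=|4| out[2]=16 → r--
[0,1] |-4|>|3| out[1]=16 → l++
[1,1] |3|<=|3| out[0]=9 → r--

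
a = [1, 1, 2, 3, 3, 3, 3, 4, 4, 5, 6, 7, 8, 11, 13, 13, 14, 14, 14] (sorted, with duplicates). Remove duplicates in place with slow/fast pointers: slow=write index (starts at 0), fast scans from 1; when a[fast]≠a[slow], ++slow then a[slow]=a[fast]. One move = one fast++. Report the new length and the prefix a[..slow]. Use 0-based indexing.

length 11; prefix = [1, 2, 3, 4, 5, 6, 7, 8, 11, 13, 14]

slow=0 fast=1: a[fast]=1=a[slow] dup, fast++
slow=0 fast=2: a[fast]=2≠a[slow]=1 write a[1]=2, slow++,fast++
slow=1 fast=3: a[fast]=3≠a[slow]=2 write a[2]=3, slow++,fast++
slow=2 fast=4: a[fast]=3=a[slow] dup, fast++
slow=2 fast=5: a[fast]=3=a[slow] dup, fast++
slow=2 fast=6: a[fast]=3=a[slow] dup, fast++
slow=2 fast=7: a[fast]=4≠a[slow]=3 write a[3]=4, slow++,fast++
slow=3 fast=8: a[fast]=4=a[slow] dup, fast++
slow=3 fast=9: a[fast]=5≠a[slow]=4 write a[4]=5, slow++,fast++
slow=4 fast=10: a[fast]=6≠a[slow]=5 write a[5]=6, slow++,fast++
slow=5 fast=11: a[fast]=7≠a[slow]=6 write a[6]=7, slow++,fast++
slow=6 fast=12: a[fast]=8≠a[slow]=7 write a[7]=8, slow++,fast++
slow=7 fast=13: a[fast]=11≠a[slow]=8 write a[8]=11, slow++,fast++
slow=8 fast=14: a[fast]=13≠a[slow]=11 write a[9]=13, slow++,fast++
slow=9 fast=15: a[fast]=13=a[slow] dup, fast++
slow=9 fast=16: a[fast]=14≠a[slow]=13 write a[10]=14, slow++,fast++
slow=10 fast=17: a[fast]=14=a[slow] dup, fast++
slow=10 fast=18: a[fast]=14=a[slow] dup, fast++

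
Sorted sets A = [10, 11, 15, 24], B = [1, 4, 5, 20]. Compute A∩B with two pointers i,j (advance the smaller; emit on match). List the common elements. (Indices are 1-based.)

intersection = []

[i=1,j=1] 10>1 → j++
[i=1,j=2] 10>4 → j++
[i=1,j=3] 10>5 → j++
[i=1,j=4] 10<20 → i++
[i=2,j=4] 11<20 → i++
[i=3,j=4] 15<20 → i++
[i=4,j=4] 24>20 → j++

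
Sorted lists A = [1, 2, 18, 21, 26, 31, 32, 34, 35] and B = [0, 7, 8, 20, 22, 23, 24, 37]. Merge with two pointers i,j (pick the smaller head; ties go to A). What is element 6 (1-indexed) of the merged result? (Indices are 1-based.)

i=1 j=1: A[i]=1>B[j]=0 take 0, j++
i=1 j=2: A[i]=1<=B[j]=7 take 1, i++
i=2 j=2: A[i]=2<=B[j]=7 take 2, i++
i=3 j=2: A[i]=18>B[j]=7 take 7, j++
i=3 j=3: A[i]=18>B[j]=8 take 8, j++
i=3 j=4: A[i]=18<=B[j]=20 take 18, i++
i=4 j=4: A[i]=21>B[j]=20 take 20, j++
i=4 j=5: A[i]=21<=B[j]=22 take 21, i++
i=5 j=5: A[i]=26>B[j]=22 take 22, j++
i=5 j=6: A[i]=26>B[j]=23 take 23, j++
i=5 j=7: A[i]=26>B[j]=24 take 24, j++
i=5 j=8: A[i]=26<=B[j]=37 take 26, i++
i=6 j=8: A[i]=31<=B[j]=37 take 31, i++
i=7 j=8: A[i]=32<=B[j]=37 take 32, i++
i=8 j=8: A[i]=34<=B[j]=37 take 34, i++
i=9 j=8: A[i]=35<=B[j]=37 take 35, i++
i=10 j=8: A done, take B[j]=37, j++

merged[6] = 18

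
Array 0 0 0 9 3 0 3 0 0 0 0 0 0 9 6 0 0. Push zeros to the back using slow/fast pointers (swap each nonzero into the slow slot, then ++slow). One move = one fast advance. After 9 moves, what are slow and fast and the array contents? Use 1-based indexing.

(s=1,f=1) a[fast]=0 → fast++
(s=1,f=2) a[fast]=0 → fast++
(s=1,f=3) a[fast]=0 → fast++
(s=1,f=4) a[fast]=9≠0 swap→a[1]=9 → slow++,fast++
(s=2,f=5) a[fast]=3≠0 swap→a[2]=3 → slow++,fast++
(s=3,f=6) a[fast]=0 → fast++
(s=3,f=7) a[fast]=3≠0 swap→a[3]=3 → slow++,fast++
(s=4,f=8) a[fast]=0 → fast++
(s=4,f=9) a[fast]=0 → fast++

slow=4, fast=10, a=[9, 3, 3, 0, 0, 0, 0, 0, 0, 0, 0, 0, 0, 9, 6, 0, 0]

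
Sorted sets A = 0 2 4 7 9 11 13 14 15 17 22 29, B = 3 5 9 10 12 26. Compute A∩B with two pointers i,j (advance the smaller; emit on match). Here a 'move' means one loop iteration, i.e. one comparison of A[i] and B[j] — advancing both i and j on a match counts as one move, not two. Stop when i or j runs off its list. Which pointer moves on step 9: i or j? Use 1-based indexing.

[i=1,j=1] 0<3 → i++
[i=2,j=1] 2<3 → i++
[i=3,j=1] 4>3 → j++
[i=3,j=2] 4<5 → i++
[i=4,j=2] 7>5 → j++
[i=4,j=3] 7<9 → i++
[i=5,j=3] 9==9 emit → i++,j++
[i=6,j=4] 11>10 → j++
[i=6,j=5] 11<12 → i++

i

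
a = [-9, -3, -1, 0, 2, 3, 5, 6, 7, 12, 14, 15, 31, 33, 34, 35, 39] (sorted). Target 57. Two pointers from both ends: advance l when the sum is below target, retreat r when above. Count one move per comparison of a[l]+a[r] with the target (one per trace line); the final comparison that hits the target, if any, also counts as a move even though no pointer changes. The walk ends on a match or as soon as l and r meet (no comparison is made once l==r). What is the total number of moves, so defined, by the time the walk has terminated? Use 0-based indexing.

[0,16] -9+39=30 <57 → l++
[1,16] -3+39=36 <57 → l++
[2,16] -1+39=38 <57 → l++
[3,16] 0+39=39 <57 → l++
[4,16] 2+39=41 <57 → l++
[5,16] 3+39=42 <57 → l++
[6,16] 5+39=44 <57 → l++
[7,16] 6+39=45 <57 → l++
[8,16] 7+39=46 <57 → l++
[9,16] 12+39=51 <57 → l++
[10,16] 14+39=53 <57 → l++
[11,16] 15+39=54 <57 → l++
[12,16] 31+39=70 >57 → r--
[12,15] 31+35=66 >57 → r--
[12,14] 31+34=65 >57 → r--
[12,13] 31+33=64 >57 → r--

16 moves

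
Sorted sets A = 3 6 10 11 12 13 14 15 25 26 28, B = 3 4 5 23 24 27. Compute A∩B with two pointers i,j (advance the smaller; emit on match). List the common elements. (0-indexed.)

intersection = [3]

i=0 j=0: 3==3 emit, i++,j++
i=1 j=1: 6>4, j++
i=1 j=2: 6>5, j++
i=1 j=3: 6<23, i++
i=2 j=3: 10<23, i++
i=3 j=3: 11<23, i++
i=4 j=3: 12<23, i++
i=5 j=3: 13<23, i++
i=6 j=3: 14<23, i++
i=7 j=3: 15<23, i++
i=8 j=3: 25>23, j++
i=8 j=4: 25>24, j++
i=8 j=5: 25<27, i++
i=9 j=5: 26<27, i++
i=10 j=5: 28>27, j++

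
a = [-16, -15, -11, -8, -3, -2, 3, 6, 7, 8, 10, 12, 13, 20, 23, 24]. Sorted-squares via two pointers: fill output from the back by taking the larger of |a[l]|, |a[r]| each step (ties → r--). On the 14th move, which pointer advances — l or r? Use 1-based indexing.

l=1 r=16: |-16|<=|24| out[16]=576, r--
l=1 r=15: |-16|<=|23| out[15]=529, r--
l=1 r=14: |-16|<=|20| out[14]=400, r--
l=1 r=13: |-16|>|13| out[13]=256, l++
l=2 r=13: |-15|>|13| out[12]=225, l++
l=3 r=13: |-11|<=|13| out[11]=169, r--
l=3 r=12: |-11|<=|12| out[10]=144, r--
l=3 r=11: |-11|>|10| out[9]=121, l++
l=4 r=11: |-8|<=|10| out[8]=100, r--
l=4 r=10: |-8|<=|8| out[7]=64, r--
l=4 r=9: |-8|>|7| out[6]=64, l++
l=5 r=9: |-3|<=|7| out[5]=49, r--
l=5 r=8: |-3|<=|6| out[4]=36, r--
l=5 r=7: |-3|<=|3| out[3]=9, r--

r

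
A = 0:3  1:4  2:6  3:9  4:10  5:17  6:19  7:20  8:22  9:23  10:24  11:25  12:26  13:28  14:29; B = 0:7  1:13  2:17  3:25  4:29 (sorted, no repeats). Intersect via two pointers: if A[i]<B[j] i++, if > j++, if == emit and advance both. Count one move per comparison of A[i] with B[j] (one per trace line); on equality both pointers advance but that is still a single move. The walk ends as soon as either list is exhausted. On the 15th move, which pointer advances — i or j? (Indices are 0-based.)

i

i=0 j=0: 3<7, i++
i=1 j=0: 4<7, i++
i=2 j=0: 6<7, i++
i=3 j=0: 9>7, j++
i=3 j=1: 9<13, i++
i=4 j=1: 10<13, i++
i=5 j=1: 17>13, j++
i=5 j=2: 17==17 emit, i++,j++
i=6 j=3: 19<25, i++
i=7 j=3: 20<25, i++
i=8 j=3: 22<25, i++
i=9 j=3: 23<25, i++
i=10 j=3: 24<25, i++
i=11 j=3: 25==25 emit, i++,j++
i=12 j=4: 26<29, i++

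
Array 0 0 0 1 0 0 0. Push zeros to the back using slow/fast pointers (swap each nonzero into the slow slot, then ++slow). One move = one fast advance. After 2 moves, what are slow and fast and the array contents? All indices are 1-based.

slow=1, fast=3, a=[0, 0, 0, 1, 0, 0, 0]

slow=1 fast=1: a[fast]=0, fast++
slow=1 fast=2: a[fast]=0, fast++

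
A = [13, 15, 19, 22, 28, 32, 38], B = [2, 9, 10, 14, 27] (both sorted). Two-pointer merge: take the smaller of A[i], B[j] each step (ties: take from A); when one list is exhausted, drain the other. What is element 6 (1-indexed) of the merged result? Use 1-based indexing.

[i=1,j=1] A[i]=13>B[j]=2 take 2 → j++
[i=1,j=2] A[i]=13>B[j]=9 take 9 → j++
[i=1,j=3] A[i]=13>B[j]=10 take 10 → j++
[i=1,j=4] A[i]=13<=B[j]=14 take 13 → i++
[i=2,j=4] A[i]=15>B[j]=14 take 14 → j++
[i=2,j=5] A[i]=15<=B[j]=27 take 15 → i++
[i=3,j=5] A[i]=19<=B[j]=27 take 19 → i++
[i=4,j=5] A[i]=22<=B[j]=27 take 22 → i++
[i=5,j=5] A[i]=28>B[j]=27 take 27 → j++
[i=5,j=6] B done, take A[i]=28 → i++
[i=6,j=6] B done, take A[i]=32 → i++
[i=7,j=6] B done, take A[i]=38 → i++

merged[6] = 15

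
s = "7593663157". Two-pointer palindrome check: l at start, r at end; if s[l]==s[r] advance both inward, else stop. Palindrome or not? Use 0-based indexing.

not a palindrome (mismatch at 2,7)

l=0 r=9: '7'=='7', l++,r--
l=1 r=8: '5'=='5', l++,r--
l=2 r=7: '9'!='1', stop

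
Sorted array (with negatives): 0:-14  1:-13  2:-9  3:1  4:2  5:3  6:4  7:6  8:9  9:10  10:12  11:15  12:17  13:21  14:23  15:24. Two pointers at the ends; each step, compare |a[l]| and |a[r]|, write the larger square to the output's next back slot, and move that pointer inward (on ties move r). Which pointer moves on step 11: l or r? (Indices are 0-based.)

[0,15] |-14|<=|24| out[15]=576 → r--
[0,14] |-14|<=|23| out[14]=529 → r--
[0,13] |-14|<=|21| out[13]=441 → r--
[0,12] |-14|<=|17| out[12]=289 → r--
[0,11] |-14|<=|15| out[11]=225 → r--
[0,10] |-14|>|12| out[10]=196 → l++
[1,10] |-13|>|12| out[9]=169 → l++
[2,10] |-9|<=|12| out[8]=144 → r--
[2,9] |-9|<=|10| out[7]=100 → r--
[2,8] |-9|<=|9| out[6]=81 → r--
[2,7] |-9|>|6| out[5]=81 → l++

l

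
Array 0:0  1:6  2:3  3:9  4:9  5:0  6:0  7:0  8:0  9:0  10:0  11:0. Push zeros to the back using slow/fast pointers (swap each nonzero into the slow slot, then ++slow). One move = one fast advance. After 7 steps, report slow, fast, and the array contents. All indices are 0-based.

slow=4, fast=7, a=[6, 3, 9, 9, 0, 0, 0, 0, 0, 0, 0, 0]

slow=0 fast=0: a[fast]=0, fast++
slow=0 fast=1: a[fast]=6≠0 swap→a[0]=6, slow++,fast++
slow=1 fast=2: a[fast]=3≠0 swap→a[1]=3, slow++,fast++
slow=2 fast=3: a[fast]=9≠0 swap→a[2]=9, slow++,fast++
slow=3 fast=4: a[fast]=9≠0 swap→a[3]=9, slow++,fast++
slow=4 fast=5: a[fast]=0, fast++
slow=4 fast=6: a[fast]=0, fast++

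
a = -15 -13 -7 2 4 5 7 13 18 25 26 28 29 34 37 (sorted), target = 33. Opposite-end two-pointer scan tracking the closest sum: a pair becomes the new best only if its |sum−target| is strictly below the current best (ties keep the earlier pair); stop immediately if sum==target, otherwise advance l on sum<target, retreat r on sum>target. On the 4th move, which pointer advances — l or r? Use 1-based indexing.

[1,15] -15+37=22 d=11 * → l++
[2,15] -13+37=24 d=9 * → l++
[3,15] -7+37=30 d=3 * → l++
[4,15] 2+37=39 d=6 → r--

r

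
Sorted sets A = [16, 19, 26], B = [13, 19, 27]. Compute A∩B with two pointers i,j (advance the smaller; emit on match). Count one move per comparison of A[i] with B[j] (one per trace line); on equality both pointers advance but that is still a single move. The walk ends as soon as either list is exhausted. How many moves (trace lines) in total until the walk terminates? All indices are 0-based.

i=0 j=0: 16>13, j++
i=0 j=1: 16<19, i++
i=1 j=1: 19==19 emit, i++,j++
i=2 j=2: 26<27, i++

4 moves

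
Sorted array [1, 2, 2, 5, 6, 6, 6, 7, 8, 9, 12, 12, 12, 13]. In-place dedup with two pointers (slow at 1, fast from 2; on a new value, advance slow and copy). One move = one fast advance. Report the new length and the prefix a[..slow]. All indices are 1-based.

length 9; prefix = [1, 2, 5, 6, 7, 8, 9, 12, 13]

(s=1,f=2) a[fast]=2≠a[slow]=1 write a[2]=2 → slow++,fast++
(s=2,f=3) a[fast]=2=a[slow] dup → fast++
(s=2,f=4) a[fast]=5≠a[slow]=2 write a[3]=5 → slow++,fast++
(s=3,f=5) a[fast]=6≠a[slow]=5 write a[4]=6 → slow++,fast++
(s=4,f=6) a[fast]=6=a[slow] dup → fast++
(s=4,f=7) a[fast]=6=a[slow] dup → fast++
(s=4,f=8) a[fast]=7≠a[slow]=6 write a[5]=7 → slow++,fast++
(s=5,f=9) a[fast]=8≠a[slow]=7 write a[6]=8 → slow++,fast++
(s=6,f=10) a[fast]=9≠a[slow]=8 write a[7]=9 → slow++,fast++
(s=7,f=11) a[fast]=12≠a[slow]=9 write a[8]=12 → slow++,fast++
(s=8,f=12) a[fast]=12=a[slow] dup → fast++
(s=8,f=13) a[fast]=12=a[slow] dup → fast++
(s=8,f=14) a[fast]=13≠a[slow]=12 write a[9]=13 → slow++,fast++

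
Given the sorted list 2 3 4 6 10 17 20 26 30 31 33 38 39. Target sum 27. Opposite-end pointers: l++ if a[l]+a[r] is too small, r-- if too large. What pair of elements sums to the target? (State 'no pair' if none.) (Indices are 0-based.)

(10, 17)

[0,12] 2+39=41 >27 → r--
[0,11] 2+38=40 >27 → r--
[0,10] 2+33=35 >27 → r--
[0,9] 2+31=33 >27 → r--
[0,8] 2+30=32 >27 → r--
[0,7] 2+26=28 >27 → r--
[0,6] 2+20=22 <27 → l++
[1,6] 3+20=23 <27 → l++
[2,6] 4+20=24 <27 → l++
[3,6] 6+20=26 <27 → l++
[4,6] 10+20=30 >27 → r--
[4,5] 10+17=27 → found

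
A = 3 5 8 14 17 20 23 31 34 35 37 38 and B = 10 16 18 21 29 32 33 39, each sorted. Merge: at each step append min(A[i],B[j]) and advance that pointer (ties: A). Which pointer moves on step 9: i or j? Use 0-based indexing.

i

i=0 j=0: A[i]=3<=B[j]=10 take 3, i++
i=1 j=0: A[i]=5<=B[j]=10 take 5, i++
i=2 j=0: A[i]=8<=B[j]=10 take 8, i++
i=3 j=0: A[i]=14>B[j]=10 take 10, j++
i=3 j=1: A[i]=14<=B[j]=16 take 14, i++
i=4 j=1: A[i]=17>B[j]=16 take 16, j++
i=4 j=2: A[i]=17<=B[j]=18 take 17, i++
i=5 j=2: A[i]=20>B[j]=18 take 18, j++
i=5 j=3: A[i]=20<=B[j]=21 take 20, i++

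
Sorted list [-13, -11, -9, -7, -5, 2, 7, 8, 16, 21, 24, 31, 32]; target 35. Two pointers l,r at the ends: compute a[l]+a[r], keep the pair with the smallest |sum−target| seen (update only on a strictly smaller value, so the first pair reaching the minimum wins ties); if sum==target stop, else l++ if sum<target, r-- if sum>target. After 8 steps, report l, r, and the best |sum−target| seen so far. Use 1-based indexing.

l=7, r=11, best |Δ|=1

[1,13] -13+32=19 d=16 * → l++
[2,13] -11+32=21 d=14 * → l++
[3,13] -9+32=23 d=12 * → l++
[4,13] -7+32=25 d=10 * → l++
[5,13] -5+32=27 d=8 * → l++
[6,13] 2+32=34 d=1 * → l++
[7,13] 7+32=39 d=4 → r--
[7,12] 7+31=38 d=3 → r--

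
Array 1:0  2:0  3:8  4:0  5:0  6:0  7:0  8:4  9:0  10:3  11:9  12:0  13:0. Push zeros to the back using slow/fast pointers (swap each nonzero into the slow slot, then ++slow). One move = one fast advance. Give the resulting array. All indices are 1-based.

[8, 4, 3, 9, 0, 0, 0, 0, 0, 0, 0, 0, 0]

(s=1,f=1) a[fast]=0 → fast++
(s=1,f=2) a[fast]=0 → fast++
(s=1,f=3) a[fast]=8≠0 swap→a[1]=8 → slow++,fast++
(s=2,f=4) a[fast]=0 → fast++
(s=2,f=5) a[fast]=0 → fast++
(s=2,f=6) a[fast]=0 → fast++
(s=2,f=7) a[fast]=0 → fast++
(s=2,f=8) a[fast]=4≠0 swap→a[2]=4 → slow++,fast++
(s=3,f=9) a[fast]=0 → fast++
(s=3,f=10) a[fast]=3≠0 swap→a[3]=3 → slow++,fast++
(s=4,f=11) a[fast]=9≠0 swap→a[4]=9 → slow++,fast++
(s=5,f=12) a[fast]=0 → fast++
(s=5,f=13) a[fast]=0 → fast++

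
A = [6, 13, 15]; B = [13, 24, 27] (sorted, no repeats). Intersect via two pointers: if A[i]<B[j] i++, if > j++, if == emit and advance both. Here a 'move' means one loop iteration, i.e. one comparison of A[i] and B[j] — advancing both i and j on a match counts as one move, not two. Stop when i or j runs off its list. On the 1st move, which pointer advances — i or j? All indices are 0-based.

[i=0,j=0] 6<13 → i++

i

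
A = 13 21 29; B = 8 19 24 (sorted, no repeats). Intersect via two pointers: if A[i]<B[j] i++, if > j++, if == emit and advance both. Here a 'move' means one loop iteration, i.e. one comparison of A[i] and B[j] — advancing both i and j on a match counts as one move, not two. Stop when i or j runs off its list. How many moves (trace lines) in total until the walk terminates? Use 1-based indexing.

i=1 j=1: 13>8, j++
i=1 j=2: 13<19, i++
i=2 j=2: 21>19, j++
i=2 j=3: 21<24, i++
i=3 j=3: 29>24, j++

5 moves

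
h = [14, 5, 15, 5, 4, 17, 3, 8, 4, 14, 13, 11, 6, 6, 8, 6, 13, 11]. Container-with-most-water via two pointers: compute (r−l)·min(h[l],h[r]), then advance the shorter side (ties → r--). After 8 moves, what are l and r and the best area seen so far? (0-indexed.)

l=0 r=17: min(14,11)*17=187 best=187 *, r--
l=0 r=16: min(14,13)*16=208 best=208 *, r--
l=0 r=15: min(14,6)*15=90 best=208, r--
l=0 r=14: min(14,8)*14=112 best=208, r--
l=0 r=13: min(14,6)*13=78 best=208, r--
l=0 r=12: min(14,6)*12=72 best=208, r--
l=0 r=11: min(14,11)*11=121 best=208, r--
l=0 r=10: min(14,13)*10=130 best=208, r--

l=0, r=9, best area=208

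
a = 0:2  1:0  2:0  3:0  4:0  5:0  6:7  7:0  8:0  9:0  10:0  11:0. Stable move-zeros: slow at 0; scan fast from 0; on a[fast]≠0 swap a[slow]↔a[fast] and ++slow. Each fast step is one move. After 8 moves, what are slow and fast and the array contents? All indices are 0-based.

slow=2, fast=8, a=[2, 7, 0, 0, 0, 0, 0, 0, 0, 0, 0, 0]

slow=0 fast=0: a[fast]=2≠0 swap→a[0]=2, slow++,fast++
slow=1 fast=1: a[fast]=0, fast++
slow=1 fast=2: a[fast]=0, fast++
slow=1 fast=3: a[fast]=0, fast++
slow=1 fast=4: a[fast]=0, fast++
slow=1 fast=5: a[fast]=0, fast++
slow=1 fast=6: a[fast]=7≠0 swap→a[1]=7, slow++,fast++
slow=2 fast=7: a[fast]=0, fast++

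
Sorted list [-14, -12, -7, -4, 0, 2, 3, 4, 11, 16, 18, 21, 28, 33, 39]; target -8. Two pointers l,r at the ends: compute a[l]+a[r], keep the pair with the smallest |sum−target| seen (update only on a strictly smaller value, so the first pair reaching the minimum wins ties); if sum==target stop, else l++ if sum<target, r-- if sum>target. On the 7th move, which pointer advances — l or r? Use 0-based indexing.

r

[0,14] -14+39=25 d=33 * → r--
[0,13] -14+33=19 d=27 * → r--
[0,12] -14+28=14 d=22 * → r--
[0,11] -14+21=7 d=15 * → r--
[0,10] -14+18=4 d=12 * → r--
[0,9] -14+16=2 d=10 * → r--
[0,8] -14+11=-3 d=5 * → r--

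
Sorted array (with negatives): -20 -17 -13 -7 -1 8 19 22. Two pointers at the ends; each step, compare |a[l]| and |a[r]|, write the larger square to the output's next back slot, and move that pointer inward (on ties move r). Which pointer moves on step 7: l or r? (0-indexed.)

l

[0,7] |-20|<=|22| out[7]=484 → r--
[0,6] |-20|>|19| out[6]=400 → l++
[1,6] |-17|<=|19| out[5]=361 → r--
[1,5] |-17|>|8| out[4]=289 → l++
[2,5] |-13|>|8| out[3]=169 → l++
[3,5] |-7|<=|8| out[2]=64 → r--
[3,4] |-7|>|-1| out[1]=49 → l++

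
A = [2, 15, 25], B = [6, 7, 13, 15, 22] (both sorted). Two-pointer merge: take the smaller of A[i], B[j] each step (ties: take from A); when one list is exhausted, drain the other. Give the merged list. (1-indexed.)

[2, 6, 7, 13, 15, 15, 22, 25]

i=1 j=1: A[i]=2<=B[j]=6 take 2, i++
i=2 j=1: A[i]=15>B[j]=6 take 6, j++
i=2 j=2: A[i]=15>B[j]=7 take 7, j++
i=2 j=3: A[i]=15>B[j]=13 take 13, j++
i=2 j=4: A[i]=15<=B[j]=15 take 15, i++
i=3 j=4: A[i]=25>B[j]=15 take 15, j++
i=3 j=5: A[i]=25>B[j]=22 take 22, j++
i=3 j=6: B done, take A[i]=25, i++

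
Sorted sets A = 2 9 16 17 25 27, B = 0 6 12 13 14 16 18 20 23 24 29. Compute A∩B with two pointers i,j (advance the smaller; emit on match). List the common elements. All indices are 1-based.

intersection = [16]

i=1 j=1: 2>0, j++
i=1 j=2: 2<6, i++
i=2 j=2: 9>6, j++
i=2 j=3: 9<12, i++
i=3 j=3: 16>12, j++
i=3 j=4: 16>13, j++
i=3 j=5: 16>14, j++
i=3 j=6: 16==16 emit, i++,j++
i=4 j=7: 17<18, i++
i=5 j=7: 25>18, j++
i=5 j=8: 25>20, j++
i=5 j=9: 25>23, j++
i=5 j=10: 25>24, j++
i=5 j=11: 25<29, i++
i=6 j=11: 27<29, i++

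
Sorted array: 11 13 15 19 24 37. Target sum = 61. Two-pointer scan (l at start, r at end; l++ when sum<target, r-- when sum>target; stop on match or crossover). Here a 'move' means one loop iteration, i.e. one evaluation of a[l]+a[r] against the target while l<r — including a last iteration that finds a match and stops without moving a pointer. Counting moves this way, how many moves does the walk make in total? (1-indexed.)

l=1 r=6: 11+37=48 <61, l++
l=2 r=6: 13+37=50 <61, l++
l=3 r=6: 15+37=52 <61, l++
l=4 r=6: 19+37=56 <61, l++
l=5 r=6: 24+37=61, found

5 moves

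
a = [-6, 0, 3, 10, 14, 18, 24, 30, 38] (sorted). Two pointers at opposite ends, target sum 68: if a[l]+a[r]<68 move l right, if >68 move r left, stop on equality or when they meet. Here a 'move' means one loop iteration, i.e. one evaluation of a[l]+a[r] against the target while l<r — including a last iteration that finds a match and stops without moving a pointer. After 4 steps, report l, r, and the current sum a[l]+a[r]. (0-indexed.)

l=4, r=8, sum=52

l=0 r=8: -6+38=32 <68, l++
l=1 r=8: 0+38=38 <68, l++
l=2 r=8: 3+38=41 <68, l++
l=3 r=8: 10+38=48 <68, l++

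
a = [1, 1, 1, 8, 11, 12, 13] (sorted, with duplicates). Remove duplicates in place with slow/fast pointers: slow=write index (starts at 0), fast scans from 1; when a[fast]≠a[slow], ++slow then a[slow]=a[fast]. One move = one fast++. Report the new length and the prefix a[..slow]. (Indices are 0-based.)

slow=0 fast=1: a[fast]=1=a[slow] dup, fast++
slow=0 fast=2: a[fast]=1=a[slow] dup, fast++
slow=0 fast=3: a[fast]=8≠a[slow]=1 write a[1]=8, slow++,fast++
slow=1 fast=4: a[fast]=11≠a[slow]=8 write a[2]=11, slow++,fast++
slow=2 fast=5: a[fast]=12≠a[slow]=11 write a[3]=12, slow++,fast++
slow=3 fast=6: a[fast]=13≠a[slow]=12 write a[4]=13, slow++,fast++

length 5; prefix = [1, 8, 11, 12, 13]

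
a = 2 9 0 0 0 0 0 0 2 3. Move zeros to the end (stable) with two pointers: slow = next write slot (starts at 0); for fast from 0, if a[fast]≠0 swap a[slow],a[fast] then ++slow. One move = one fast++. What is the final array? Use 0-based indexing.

(s=0,f=0) a[fast]=2≠0 swap→a[0]=2 → slow++,fast++
(s=1,f=1) a[fast]=9≠0 swap→a[1]=9 → slow++,fast++
(s=2,f=2) a[fast]=0 → fast++
(s=2,f=3) a[fast]=0 → fast++
(s=2,f=4) a[fast]=0 → fast++
(s=2,f=5) a[fast]=0 → fast++
(s=2,f=6) a[fast]=0 → fast++
(s=2,f=7) a[fast]=0 → fast++
(s=2,f=8) a[fast]=2≠0 swap→a[2]=2 → slow++,fast++
(s=3,f=9) a[fast]=3≠0 swap→a[3]=3 → slow++,fast++

[2, 9, 2, 3, 0, 0, 0, 0, 0, 0]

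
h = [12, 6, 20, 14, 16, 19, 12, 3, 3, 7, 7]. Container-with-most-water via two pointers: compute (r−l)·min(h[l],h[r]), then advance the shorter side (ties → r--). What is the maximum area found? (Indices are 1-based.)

max area = 72

[1,11] min(12,7)*10=70 best=70 * → r--
[1,10] min(12,7)*9=63 best=70 → r--
[1,9] min(12,3)*8=24 best=70 → r--
[1,8] min(12,3)*7=21 best=70 → r--
[1,7] min(12,12)*6=72 best=72 * → r--
[1,6] min(12,19)*5=60 best=72 → l++
[2,6] min(6,19)*4=24 best=72 → l++
[3,6] min(20,19)*3=57 best=72 → r--
[3,5] min(20,16)*2=32 best=72 → r--
[3,4] min(20,14)*1=14 best=72 → r--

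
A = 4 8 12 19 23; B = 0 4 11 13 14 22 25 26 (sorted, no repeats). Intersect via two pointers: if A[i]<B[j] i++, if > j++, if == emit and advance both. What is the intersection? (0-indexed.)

intersection = [4]

[i=0,j=0] 4>0 → j++
[i=0,j=1] 4==4 emit → i++,j++
[i=1,j=2] 8<11 → i++
[i=2,j=2] 12>11 → j++
[i=2,j=3] 12<13 → i++
[i=3,j=3] 19>13 → j++
[i=3,j=4] 19>14 → j++
[i=3,j=5] 19<22 → i++
[i=4,j=5] 23>22 → j++
[i=4,j=6] 23<25 → i++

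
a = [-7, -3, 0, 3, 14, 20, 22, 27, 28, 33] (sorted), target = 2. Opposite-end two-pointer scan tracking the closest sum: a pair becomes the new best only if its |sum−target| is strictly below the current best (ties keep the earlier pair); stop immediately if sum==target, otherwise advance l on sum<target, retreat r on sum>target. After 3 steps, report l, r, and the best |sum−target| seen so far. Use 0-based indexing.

l=0 r=9: -7+33=26 d=24 *, r--
l=0 r=8: -7+28=21 d=19 *, r--
l=0 r=7: -7+27=20 d=18 *, r--

l=0, r=6, best |Δ|=18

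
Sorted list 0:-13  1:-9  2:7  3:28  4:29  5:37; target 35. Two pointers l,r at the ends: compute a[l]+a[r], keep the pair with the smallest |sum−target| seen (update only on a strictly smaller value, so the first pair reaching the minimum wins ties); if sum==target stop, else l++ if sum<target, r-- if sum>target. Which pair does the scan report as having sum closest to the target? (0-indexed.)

pair (7, 28) with sum 35 (|Δ|=0)

[0,5] -13+37=24 d=11 * → l++
[1,5] -9+37=28 d=7 * → l++
[2,5] 7+37=44 d=9 → r--
[2,4] 7+29=36 d=1 * → r--
[2,3] 7+28=35 d=0 * → stop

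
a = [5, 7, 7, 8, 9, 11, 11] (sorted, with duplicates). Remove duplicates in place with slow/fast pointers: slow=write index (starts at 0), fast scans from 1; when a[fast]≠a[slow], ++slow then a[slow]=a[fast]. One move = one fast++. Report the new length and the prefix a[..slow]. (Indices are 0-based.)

length 5; prefix = [5, 7, 8, 9, 11]

slow=0 fast=1: a[fast]=7≠a[slow]=5 write a[1]=7, slow++,fast++
slow=1 fast=2: a[fast]=7=a[slow] dup, fast++
slow=1 fast=3: a[fast]=8≠a[slow]=7 write a[2]=8, slow++,fast++
slow=2 fast=4: a[fast]=9≠a[slow]=8 write a[3]=9, slow++,fast++
slow=3 fast=5: a[fast]=11≠a[slow]=9 write a[4]=11, slow++,fast++
slow=4 fast=6: a[fast]=11=a[slow] dup, fast++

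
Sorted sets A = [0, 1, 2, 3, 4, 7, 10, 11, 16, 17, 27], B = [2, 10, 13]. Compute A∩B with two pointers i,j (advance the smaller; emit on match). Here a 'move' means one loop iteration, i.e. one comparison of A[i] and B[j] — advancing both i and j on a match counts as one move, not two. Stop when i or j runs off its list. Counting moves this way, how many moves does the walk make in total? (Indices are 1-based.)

[i=1,j=1] 0<2 → i++
[i=2,j=1] 1<2 → i++
[i=3,j=1] 2==2 emit → i++,j++
[i=4,j=2] 3<10 → i++
[i=5,j=2] 4<10 → i++
[i=6,j=2] 7<10 → i++
[i=7,j=2] 10==10 emit → i++,j++
[i=8,j=3] 11<13 → i++
[i=9,j=3] 16>13 → j++

9 moves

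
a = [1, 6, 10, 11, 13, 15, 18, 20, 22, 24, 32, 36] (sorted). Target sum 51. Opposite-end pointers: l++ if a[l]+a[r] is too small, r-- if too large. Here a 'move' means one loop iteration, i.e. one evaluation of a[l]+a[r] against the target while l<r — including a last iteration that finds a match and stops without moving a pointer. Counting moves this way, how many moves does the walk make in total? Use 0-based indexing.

6 moves

l=0 r=11: 1+36=37 <51, l++
l=1 r=11: 6+36=42 <51, l++
l=2 r=11: 10+36=46 <51, l++
l=3 r=11: 11+36=47 <51, l++
l=4 r=11: 13+36=49 <51, l++
l=5 r=11: 15+36=51, found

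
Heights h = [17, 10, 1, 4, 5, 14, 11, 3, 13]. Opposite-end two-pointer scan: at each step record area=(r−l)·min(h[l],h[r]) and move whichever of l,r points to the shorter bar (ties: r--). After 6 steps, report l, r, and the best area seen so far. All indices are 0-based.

l=0, r=2, best area=104

l=0 r=8: min(17,13)*8=104 best=104 *, r--
l=0 r=7: min(17,3)*7=21 best=104, r--
l=0 r=6: min(17,11)*6=66 best=104, r--
l=0 r=5: min(17,14)*5=70 best=104, r--
l=0 r=4: min(17,5)*4=20 best=104, r--
l=0 r=3: min(17,4)*3=12 best=104, r--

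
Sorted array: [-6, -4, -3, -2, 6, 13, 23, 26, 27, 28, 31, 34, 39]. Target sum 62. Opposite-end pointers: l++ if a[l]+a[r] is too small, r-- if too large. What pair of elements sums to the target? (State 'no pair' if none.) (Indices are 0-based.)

[0,12] -6+39=33 <62 → l++
[1,12] -4+39=35 <62 → l++
[2,12] -3+39=36 <62 → l++
[3,12] -2+39=37 <62 → l++
[4,12] 6+39=45 <62 → l++
[5,12] 13+39=52 <62 → l++
[6,12] 23+39=62 → found

(23, 39)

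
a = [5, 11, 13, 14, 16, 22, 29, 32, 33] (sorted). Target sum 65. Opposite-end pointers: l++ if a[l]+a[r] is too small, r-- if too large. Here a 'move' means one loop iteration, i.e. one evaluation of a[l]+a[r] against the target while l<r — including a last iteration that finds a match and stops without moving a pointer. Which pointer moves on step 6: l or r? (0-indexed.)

l=0 r=8: 5+33=38 <65, l++
l=1 r=8: 11+33=44 <65, l++
l=2 r=8: 13+33=46 <65, l++
l=3 r=8: 14+33=47 <65, l++
l=4 r=8: 16+33=49 <65, l++
l=5 r=8: 22+33=55 <65, l++

l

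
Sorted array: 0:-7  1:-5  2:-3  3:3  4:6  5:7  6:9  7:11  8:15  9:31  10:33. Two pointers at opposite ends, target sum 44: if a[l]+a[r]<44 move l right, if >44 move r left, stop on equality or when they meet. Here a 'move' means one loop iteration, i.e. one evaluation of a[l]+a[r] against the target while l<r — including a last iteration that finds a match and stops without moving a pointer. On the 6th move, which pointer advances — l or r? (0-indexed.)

l

[0,10] -7+33=26 <44 → l++
[1,10] -5+33=28 <44 → l++
[2,10] -3+33=30 <44 → l++
[3,10] 3+33=36 <44 → l++
[4,10] 6+33=39 <44 → l++
[5,10] 7+33=40 <44 → l++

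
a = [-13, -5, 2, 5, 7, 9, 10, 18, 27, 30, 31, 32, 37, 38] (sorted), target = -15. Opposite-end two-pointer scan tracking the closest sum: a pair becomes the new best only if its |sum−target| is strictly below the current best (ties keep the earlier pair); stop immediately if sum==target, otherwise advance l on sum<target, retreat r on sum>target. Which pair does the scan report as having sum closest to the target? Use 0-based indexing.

pair (-13, -5) with sum -18 (|Δ|=3)

[0,13] -13+38=25 d=40 * → r--
[0,12] -13+37=24 d=39 * → r--
[0,11] -13+32=19 d=34 * → r--
[0,10] -13+31=18 d=33 * → r--
[0,9] -13+30=17 d=32 * → r--
[0,8] -13+27=14 d=29 * → r--
[0,7] -13+18=5 d=20 * → r--
[0,6] -13+10=-3 d=12 * → r--
[0,5] -13+9=-4 d=11 * → r--
[0,4] -13+7=-6 d=9 * → r--
[0,3] -13+5=-8 d=7 * → r--
[0,2] -13+2=-11 d=4 * → r--
[0,1] -13+-5=-18 d=3 * → l++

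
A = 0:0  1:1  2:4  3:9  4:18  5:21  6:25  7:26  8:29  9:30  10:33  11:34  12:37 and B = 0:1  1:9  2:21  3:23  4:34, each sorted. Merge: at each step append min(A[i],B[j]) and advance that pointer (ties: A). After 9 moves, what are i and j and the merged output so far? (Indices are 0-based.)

i=0 j=0: A[i]=0<=B[j]=1 take 0, i++
i=1 j=0: A[i]=1<=B[j]=1 take 1, i++
i=2 j=0: A[i]=4>B[j]=1 take 1, j++
i=2 j=1: A[i]=4<=B[j]=9 take 4, i++
i=3 j=1: A[i]=9<=B[j]=9 take 9, i++
i=4 j=1: A[i]=18>B[j]=9 take 9, j++
i=4 j=2: A[i]=18<=B[j]=21 take 18, i++
i=5 j=2: A[i]=21<=B[j]=21 take 21, i++
i=6 j=2: A[i]=25>B[j]=21 take 21, j++

i=6, j=3, merged so far=[0, 1, 1, 4, 9, 9, 18, 21, 21]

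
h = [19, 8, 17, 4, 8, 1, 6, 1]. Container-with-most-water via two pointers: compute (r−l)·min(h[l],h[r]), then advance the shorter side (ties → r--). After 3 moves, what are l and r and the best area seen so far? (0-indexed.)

[0,7] min(19,1)*7=7 best=7 * → r--
[0,6] min(19,6)*6=36 best=36 * → r--
[0,5] min(19,1)*5=5 best=36 → r--

l=0, r=4, best area=36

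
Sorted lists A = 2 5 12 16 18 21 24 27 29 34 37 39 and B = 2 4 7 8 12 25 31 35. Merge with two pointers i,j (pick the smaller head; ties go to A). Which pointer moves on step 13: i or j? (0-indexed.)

i=0 j=0: A[i]=2<=B[j]=2 take 2, i++
i=1 j=0: A[i]=5>B[j]=2 take 2, j++
i=1 j=1: A[i]=5>B[j]=4 take 4, j++
i=1 j=2: A[i]=5<=B[j]=7 take 5, i++
i=2 j=2: A[i]=12>B[j]=7 take 7, j++
i=2 j=3: A[i]=12>B[j]=8 take 8, j++
i=2 j=4: A[i]=12<=B[j]=12 take 12, i++
i=3 j=4: A[i]=16>B[j]=12 take 12, j++
i=3 j=5: A[i]=16<=B[j]=25 take 16, i++
i=4 j=5: A[i]=18<=B[j]=25 take 18, i++
i=5 j=5: A[i]=21<=B[j]=25 take 21, i++
i=6 j=5: A[i]=24<=B[j]=25 take 24, i++
i=7 j=5: A[i]=27>B[j]=25 take 25, j++

j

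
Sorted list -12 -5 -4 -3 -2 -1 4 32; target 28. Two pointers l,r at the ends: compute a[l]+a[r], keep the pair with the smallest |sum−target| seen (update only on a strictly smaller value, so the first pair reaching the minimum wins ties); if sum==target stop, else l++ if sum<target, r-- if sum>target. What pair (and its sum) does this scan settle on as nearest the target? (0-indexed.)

pair (-4, 32) with sum 28 (|Δ|=0)

[0,7] -12+32=20 d=8 * → l++
[1,7] -5+32=27 d=1 * → l++
[2,7] -4+32=28 d=0 * → stop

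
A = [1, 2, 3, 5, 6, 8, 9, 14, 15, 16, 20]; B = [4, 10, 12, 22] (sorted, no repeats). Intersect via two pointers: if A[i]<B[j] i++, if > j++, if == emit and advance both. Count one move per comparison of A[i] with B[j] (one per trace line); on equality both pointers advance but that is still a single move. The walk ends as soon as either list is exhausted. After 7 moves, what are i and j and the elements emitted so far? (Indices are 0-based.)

i=6, j=1, emitted=[]

[i=0,j=0] 1<4 → i++
[i=1,j=0] 2<4 → i++
[i=2,j=0] 3<4 → i++
[i=3,j=0] 5>4 → j++
[i=3,j=1] 5<10 → i++
[i=4,j=1] 6<10 → i++
[i=5,j=1] 8<10 → i++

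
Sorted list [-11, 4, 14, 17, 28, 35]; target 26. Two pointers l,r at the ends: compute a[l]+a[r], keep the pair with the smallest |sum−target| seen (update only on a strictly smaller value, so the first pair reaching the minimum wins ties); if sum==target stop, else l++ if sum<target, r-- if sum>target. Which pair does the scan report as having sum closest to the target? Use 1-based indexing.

pair (-11, 35) with sum 24 (|Δ|=2)

l=1 r=6: -11+35=24 d=2 *, l++
l=2 r=6: 4+35=39 d=13, r--
l=2 r=5: 4+28=32 d=6, r--
l=2 r=4: 4+17=21 d=5, l++
l=3 r=4: 14+17=31 d=5, r--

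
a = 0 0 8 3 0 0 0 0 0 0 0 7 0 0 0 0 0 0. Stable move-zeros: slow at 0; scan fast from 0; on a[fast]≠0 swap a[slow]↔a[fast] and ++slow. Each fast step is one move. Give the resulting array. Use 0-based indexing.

[8, 3, 7, 0, 0, 0, 0, 0, 0, 0, 0, 0, 0, 0, 0, 0, 0, 0]

slow=0 fast=0: a[fast]=0, fast++
slow=0 fast=1: a[fast]=0, fast++
slow=0 fast=2: a[fast]=8≠0 swap→a[0]=8, slow++,fast++
slow=1 fast=3: a[fast]=3≠0 swap→a[1]=3, slow++,fast++
slow=2 fast=4: a[fast]=0, fast++
slow=2 fast=5: a[fast]=0, fast++
slow=2 fast=6: a[fast]=0, fast++
slow=2 fast=7: a[fast]=0, fast++
slow=2 fast=8: a[fast]=0, fast++
slow=2 fast=9: a[fast]=0, fast++
slow=2 fast=10: a[fast]=0, fast++
slow=2 fast=11: a[fast]=7≠0 swap→a[2]=7, slow++,fast++
slow=3 fast=12: a[fast]=0, fast++
slow=3 fast=13: a[fast]=0, fast++
slow=3 fast=14: a[fast]=0, fast++
slow=3 fast=15: a[fast]=0, fast++
slow=3 fast=16: a[fast]=0, fast++
slow=3 fast=17: a[fast]=0, fast++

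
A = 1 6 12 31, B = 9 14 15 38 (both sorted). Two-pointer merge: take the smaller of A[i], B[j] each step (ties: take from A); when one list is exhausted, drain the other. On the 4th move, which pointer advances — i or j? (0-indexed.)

i

[i=0,j=0] A[i]=1<=B[j]=9 take 1 → i++
[i=1,j=0] A[i]=6<=B[j]=9 take 6 → i++
[i=2,j=0] A[i]=12>B[j]=9 take 9 → j++
[i=2,j=1] A[i]=12<=B[j]=14 take 12 → i++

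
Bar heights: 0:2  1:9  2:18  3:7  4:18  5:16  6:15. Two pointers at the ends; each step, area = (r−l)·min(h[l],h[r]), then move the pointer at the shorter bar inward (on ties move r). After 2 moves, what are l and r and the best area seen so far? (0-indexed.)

l=2, r=6, best area=45

[0,6] min(2,15)*6=12 best=12 * → l++
[1,6] min(9,15)*5=45 best=45 * → l++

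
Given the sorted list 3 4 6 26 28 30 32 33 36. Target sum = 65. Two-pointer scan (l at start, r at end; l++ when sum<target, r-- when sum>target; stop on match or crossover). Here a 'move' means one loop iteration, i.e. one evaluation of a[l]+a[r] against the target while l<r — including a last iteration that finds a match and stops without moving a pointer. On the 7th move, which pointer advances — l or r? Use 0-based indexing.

l

l=0 r=8: 3+36=39 <65, l++
l=1 r=8: 4+36=40 <65, l++
l=2 r=8: 6+36=42 <65, l++
l=3 r=8: 26+36=62 <65, l++
l=4 r=8: 28+36=64 <65, l++
l=5 r=8: 30+36=66 >65, r--
l=5 r=7: 30+33=63 <65, l++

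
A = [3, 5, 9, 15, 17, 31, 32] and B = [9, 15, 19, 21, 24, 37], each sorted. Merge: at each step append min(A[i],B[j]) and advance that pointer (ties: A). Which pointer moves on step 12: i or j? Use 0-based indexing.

i=0 j=0: A[i]=3<=B[j]=9 take 3, i++
i=1 j=0: A[i]=5<=B[j]=9 take 5, i++
i=2 j=0: A[i]=9<=B[j]=9 take 9, i++
i=3 j=0: A[i]=15>B[j]=9 take 9, j++
i=3 j=1: A[i]=15<=B[j]=15 take 15, i++
i=4 j=1: A[i]=17>B[j]=15 take 15, j++
i=4 j=2: A[i]=17<=B[j]=19 take 17, i++
i=5 j=2: A[i]=31>B[j]=19 take 19, j++
i=5 j=3: A[i]=31>B[j]=21 take 21, j++
i=5 j=4: A[i]=31>B[j]=24 take 24, j++
i=5 j=5: A[i]=31<=B[j]=37 take 31, i++
i=6 j=5: A[i]=32<=B[j]=37 take 32, i++

i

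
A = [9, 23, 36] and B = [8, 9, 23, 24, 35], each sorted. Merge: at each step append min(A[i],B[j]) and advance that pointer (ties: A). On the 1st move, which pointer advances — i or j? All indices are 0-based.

[i=0,j=0] A[i]=9>B[j]=8 take 8 → j++

j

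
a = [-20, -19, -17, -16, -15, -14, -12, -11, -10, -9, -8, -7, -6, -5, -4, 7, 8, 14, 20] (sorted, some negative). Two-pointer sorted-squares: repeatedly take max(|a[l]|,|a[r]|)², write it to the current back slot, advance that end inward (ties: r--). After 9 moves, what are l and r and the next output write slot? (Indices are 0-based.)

l=0 r=18: |-20|<=|20| out[18]=400, r--
l=0 r=17: |-20|>|14| out[17]=400, l++
l=1 r=17: |-19|>|14| out[16]=361, l++
l=2 r=17: |-17|>|14| out[15]=289, l++
l=3 r=17: |-16|>|14| out[14]=256, l++
l=4 r=17: |-15|>|14| out[13]=225, l++
l=5 r=17: |-14|<=|14| out[12]=196, r--
l=5 r=16: |-14|>|8| out[11]=196, l++
l=6 r=16: |-12|>|8| out[10]=144, l++

l=7, r=16, next write slot=9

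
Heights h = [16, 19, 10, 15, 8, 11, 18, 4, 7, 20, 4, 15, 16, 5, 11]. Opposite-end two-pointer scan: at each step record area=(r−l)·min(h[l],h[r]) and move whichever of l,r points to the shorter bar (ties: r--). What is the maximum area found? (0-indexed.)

l=0 r=14: min(16,11)*14=154 best=154 *, r--
l=0 r=13: min(16,5)*13=65 best=154, r--
l=0 r=12: min(16,16)*12=192 best=192 *, r--
l=0 r=11: min(16,15)*11=165 best=192, r--
l=0 r=10: min(16,4)*10=40 best=192, r--
l=0 r=9: min(16,20)*9=144 best=192, l++
l=1 r=9: min(19,20)*8=152 best=192, l++
l=2 r=9: min(10,20)*7=70 best=192, l++
l=3 r=9: min(15,20)*6=90 best=192, l++
l=4 r=9: min(8,20)*5=40 best=192, l++
l=5 r=9: min(11,20)*4=44 best=192, l++
l=6 r=9: min(18,20)*3=54 best=192, l++
l=7 r=9: min(4,20)*2=8 best=192, l++
l=8 r=9: min(7,20)*1=7 best=192, l++

max area = 192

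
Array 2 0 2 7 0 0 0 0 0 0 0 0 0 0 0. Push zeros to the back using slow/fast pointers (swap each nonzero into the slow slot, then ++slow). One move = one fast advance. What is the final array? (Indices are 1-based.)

slow=1 fast=1: a[fast]=2≠0 swap→a[1]=2, slow++,fast++
slow=2 fast=2: a[fast]=0, fast++
slow=2 fast=3: a[fast]=2≠0 swap→a[2]=2, slow++,fast++
slow=3 fast=4: a[fast]=7≠0 swap→a[3]=7, slow++,fast++
slow=4 fast=5: a[fast]=0, fast++
slow=4 fast=6: a[fast]=0, fast++
slow=4 fast=7: a[fast]=0, fast++
slow=4 fast=8: a[fast]=0, fast++
slow=4 fast=9: a[fast]=0, fast++
slow=4 fast=10: a[fast]=0, fast++
slow=4 fast=11: a[fast]=0, fast++
slow=4 fast=12: a[fast]=0, fast++
slow=4 fast=13: a[fast]=0, fast++
slow=4 fast=14: a[fast]=0, fast++
slow=4 fast=15: a[fast]=0, fast++

[2, 2, 7, 0, 0, 0, 0, 0, 0, 0, 0, 0, 0, 0, 0]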